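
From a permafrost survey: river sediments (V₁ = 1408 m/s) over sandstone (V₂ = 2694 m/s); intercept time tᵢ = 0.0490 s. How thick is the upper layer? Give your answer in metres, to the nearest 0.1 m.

40.5 m

θ_c = arcsin(1408/2694) = 31.51°; cos θ_c = 0.8526.
tᵢ = 2h cos θ_c/V₁ ⇒ h = tᵢ·V₁/(2 cos θ_c) = 0.049·1408/(2·0.8526) = 40.46 m.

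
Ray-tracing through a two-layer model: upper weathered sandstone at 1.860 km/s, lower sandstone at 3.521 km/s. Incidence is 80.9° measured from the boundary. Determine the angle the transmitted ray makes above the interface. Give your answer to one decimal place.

Angle from the normal: 90° − 80.9° = 9.1°.
Snell's law: sin θ₂ = (V₂/V₁)·sin θ₁ = (3.521/1.860)·sin 9.1° = 0.2994.
θ₂ = arcsin 0.2994 = 17.42° from the normal.
From the interface: 90° − 17.42° = 72.58°.

72.6°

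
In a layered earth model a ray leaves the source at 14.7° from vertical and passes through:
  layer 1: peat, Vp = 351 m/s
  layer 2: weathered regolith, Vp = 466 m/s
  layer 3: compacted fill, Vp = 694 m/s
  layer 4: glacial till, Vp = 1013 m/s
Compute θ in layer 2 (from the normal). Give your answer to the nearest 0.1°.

Snell's law across each interface conserves sin θ / V, so sin θ_2 = V_2·sin θ₁/V₁.
sin θ_2 = 466 × sin 14.7° / 351 = 0.3369.
θ_2 = arcsin 0.3369 = 19.69°.

19.7°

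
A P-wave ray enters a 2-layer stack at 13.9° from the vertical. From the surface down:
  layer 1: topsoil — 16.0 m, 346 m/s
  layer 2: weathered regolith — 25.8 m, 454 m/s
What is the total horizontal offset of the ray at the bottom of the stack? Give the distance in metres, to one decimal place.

12.5 m

p = sin θ₁/V₁ = sin 13.9°/346 = 6.9430e-04 s/m is conserved through the stack.
Layer 1: θ = 13.90°; offset = 16.0·tan 13.90° = 3.960 m.
Layer 2: sin θ = p·454 = 0.3152 → θ = 18.37°; offset = 25.8·tan 18.37° = 8.569 m.
Σ offsets = 12.529 m.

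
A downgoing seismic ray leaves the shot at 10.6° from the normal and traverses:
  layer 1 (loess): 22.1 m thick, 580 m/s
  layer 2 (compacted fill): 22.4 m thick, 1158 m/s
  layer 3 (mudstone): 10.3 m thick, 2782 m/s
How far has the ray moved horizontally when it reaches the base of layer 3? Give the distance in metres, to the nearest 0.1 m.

32.3 m

Apply Snell's law at each interface; in layer i the horizontal offset is hᵢ·tan θᵢ.
Layer 1: θ = 10.60°; offset = 22.1·tan 10.60° = 4.136 m.
Layer 2: sin θ = 1158·sin 10.6°/580 = 0.3673, θ = 21.55°; offset = 22.4·tan 21.55° = 8.845 m.
Layer 3: sin θ = 2782·sin 10.6°/580 = 0.8823, θ = 61.92°; offset = 10.3·tan 61.92° = 19.310 m.
Σ offsets = 32.291 m.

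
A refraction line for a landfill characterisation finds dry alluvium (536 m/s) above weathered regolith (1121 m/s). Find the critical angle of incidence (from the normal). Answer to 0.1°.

28.6°

At critical incidence the refracted ray runs along the interface (θ₂ = 90°), so sin θ_c = V₁/V₂.
θ_c = arcsin(536/1121) = arcsin 0.4781 = 28.56°.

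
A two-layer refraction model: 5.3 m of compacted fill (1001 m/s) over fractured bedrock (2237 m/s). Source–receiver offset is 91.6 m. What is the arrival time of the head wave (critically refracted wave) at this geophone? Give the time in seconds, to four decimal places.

t = x/V₂ + 2h·√(V₂²−V₁²)/(V₁V₂).
√(V₂²−V₁²) = √(2237²−1001²) = 2000.5 m/s; delay term = 2·5.3·2000.5/(1001·2237) = 0.00947 s.
t = 91.6/2237 + 0.00947 = 0.05042 s.

0.0504 s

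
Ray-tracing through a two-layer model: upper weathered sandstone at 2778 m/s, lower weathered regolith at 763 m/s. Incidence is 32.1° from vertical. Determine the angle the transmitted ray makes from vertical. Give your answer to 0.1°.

sin θ₁/V₁ = sin θ₂/V₂ ⇒ sin θ₂ = 763·sin 32.1°/2778 = 763·0.5314/2778 = 0.1460.
θ₂ = arcsin 0.1460 = 8.39° from the normal.

8.4°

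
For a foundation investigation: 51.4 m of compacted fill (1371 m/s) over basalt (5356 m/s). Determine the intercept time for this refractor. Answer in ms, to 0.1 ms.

θ_c = arcsin(V₁/V₂) = arcsin(1371/5356) = 14.83°; cos θ_c = 0.9667.
tᵢ = 2h·cos θ_c / V₁ = 2·51.4·0.9667 / 1371 = 0.07248 s.

72.5 ms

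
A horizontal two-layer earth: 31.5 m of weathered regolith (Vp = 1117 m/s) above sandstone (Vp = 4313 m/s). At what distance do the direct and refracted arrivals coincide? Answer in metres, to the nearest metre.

82 m

x_cross = 2h·√((V₂+V₁)/(V₂−V₁)).
(V₂+V₁)/(V₂−V₁) = (4313+1117)/(4313−1117) = 1.6990; √ = 1.3035.
x_cross = 2·31.5·1.3035 = 82.12 m.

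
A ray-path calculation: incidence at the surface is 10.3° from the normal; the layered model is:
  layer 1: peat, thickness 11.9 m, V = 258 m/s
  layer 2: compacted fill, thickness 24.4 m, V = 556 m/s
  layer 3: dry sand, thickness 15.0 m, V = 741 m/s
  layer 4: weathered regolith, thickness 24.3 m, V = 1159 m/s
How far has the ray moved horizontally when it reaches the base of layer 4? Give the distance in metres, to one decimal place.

Apply Snell's law at each interface; in layer i the horizontal offset is hᵢ·tan θᵢ.
Layer 1: θ = 10.30°; offset = 11.9·tan 10.30° = 2.163 m.
Layer 2: sin θ = 556·sin 10.3°/258 = 0.3853, θ = 22.66°; offset = 24.4·tan 22.66° = 10.189 m.
Layer 3: sin θ = 741·sin 10.3°/258 = 0.5135, θ = 30.90°; offset = 15.0·tan 30.90° = 8.977 m.
Layer 4: sin θ = 1159·sin 10.3°/258 = 0.8032, θ = 53.44°; offset = 24.3·tan 53.44° = 32.767 m.
Σ offsets = 54.095 m.

54.1 m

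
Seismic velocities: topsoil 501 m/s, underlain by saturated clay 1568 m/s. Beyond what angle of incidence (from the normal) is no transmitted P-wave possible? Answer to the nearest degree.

Critical incidence: sin θ_c = V₁/V₂ = 501/1568 = 0.3195.
θ_c = arcsin 0.3195 = 18.63°.

19°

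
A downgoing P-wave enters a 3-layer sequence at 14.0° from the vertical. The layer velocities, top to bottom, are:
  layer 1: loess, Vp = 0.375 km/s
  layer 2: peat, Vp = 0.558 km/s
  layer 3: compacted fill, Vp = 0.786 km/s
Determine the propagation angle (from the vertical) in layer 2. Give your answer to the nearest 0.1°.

21.1°

Ray parameter p = sin 14.0° / 0.375 = 6.4513e-01 s/km.
sin θ_2 = p·V_2 = 6.4513e-01 × 0.558 = 0.3600.
θ_2 = arcsin 0.3600 = 21.10°.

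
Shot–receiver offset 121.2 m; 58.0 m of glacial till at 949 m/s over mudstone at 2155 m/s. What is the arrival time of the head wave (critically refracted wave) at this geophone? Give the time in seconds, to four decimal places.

t = x/V₂ + 2h·√(V₂²−V₁²)/(V₁V₂).
√(V₂²−V₁²) = √(2155²−949²) = 1934.8 m/s; delay term = 2·58.0·1934.8/(949·2155) = 0.10974 s.
t = 121.2/2155 + 0.10974 = 0.16598 s.

0.1660 s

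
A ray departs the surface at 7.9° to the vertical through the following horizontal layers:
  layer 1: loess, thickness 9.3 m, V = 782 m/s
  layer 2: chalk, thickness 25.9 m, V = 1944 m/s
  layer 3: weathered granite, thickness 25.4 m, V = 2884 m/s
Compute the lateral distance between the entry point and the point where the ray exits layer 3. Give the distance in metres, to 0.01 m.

Apply Snell's law at each interface; in layer i the horizontal offset is hᵢ·tan θᵢ.
Layer 1: θ = 7.90°; offset = 9.3·tan 7.90° = 1.2905 m.
Layer 2: sin θ = 1944·sin 7.9°/782 = 0.3417, θ = 19.98°; offset = 25.9·tan 19.98° = 9.4162 m.
Layer 3: sin θ = 2884·sin 7.9°/782 = 0.5069, θ = 30.46°; offset = 25.4·tan 30.46° = 14.9361 m.
Summing the layer offsets gives 25.6428 m.

25.64 m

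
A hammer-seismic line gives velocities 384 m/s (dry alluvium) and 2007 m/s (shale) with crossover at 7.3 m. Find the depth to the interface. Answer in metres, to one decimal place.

h = (x_cross/2)·√((V₂−V₁)/(V₂+V₁)).
(V₂−V₁)/(V₂+V₁) = (2007−384)/(2007+384) = 0.6788; √ = 0.8239.
h = (7.3/2)·0.8239 = 3.01 m.

3.0 m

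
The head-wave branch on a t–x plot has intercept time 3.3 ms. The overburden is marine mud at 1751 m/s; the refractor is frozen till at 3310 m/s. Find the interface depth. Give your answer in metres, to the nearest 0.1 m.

θ_c = arcsin(1751/3310) = 31.94°; cos θ_c = 0.8486.
tᵢ = 2h cos θ_c/V₁ ⇒ h = tᵢ·V₁/(2 cos θ_c) = 0.0033·1751/(2·0.8486) = 3.40 m.

3.4 m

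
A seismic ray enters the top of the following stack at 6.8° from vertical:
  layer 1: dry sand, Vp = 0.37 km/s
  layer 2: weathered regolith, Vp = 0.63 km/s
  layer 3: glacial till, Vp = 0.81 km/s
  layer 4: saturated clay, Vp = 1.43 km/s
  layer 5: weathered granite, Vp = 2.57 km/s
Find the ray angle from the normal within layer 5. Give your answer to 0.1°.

55.3°

Ray parameter p = sin 6.8° / 0.37 = 3.2001e-01 s/km.
sin θ_5 = p·V_5 = 3.2001e-01 × 2.57 = 0.8224.
θ_5 = arcsin 0.8224 = 55.33°.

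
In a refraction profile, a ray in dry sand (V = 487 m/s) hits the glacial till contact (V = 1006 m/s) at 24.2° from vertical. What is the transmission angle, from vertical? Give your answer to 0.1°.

sin θ₁/V₁ = sin θ₂/V₂ ⇒ sin θ₂ = 1006·sin 24.2°/487 = 1006·0.4099/487 = 0.8468.
θ₂ = sin⁻¹(0.8468) = 57.86° (from vertical).

57.9°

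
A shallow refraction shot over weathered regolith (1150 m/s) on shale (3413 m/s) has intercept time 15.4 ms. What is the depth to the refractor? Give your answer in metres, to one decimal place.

9.4 m

h = tᵢ·V₁·V₂ / (2·√(V₂²−V₁²)).
√(V₂²−V₁²) = √(3413² − 1150²) = 3213.4 m/s.
h = 0.0154 s × 1150 × 3413 / (2 × 3213.4) = 9.40 m.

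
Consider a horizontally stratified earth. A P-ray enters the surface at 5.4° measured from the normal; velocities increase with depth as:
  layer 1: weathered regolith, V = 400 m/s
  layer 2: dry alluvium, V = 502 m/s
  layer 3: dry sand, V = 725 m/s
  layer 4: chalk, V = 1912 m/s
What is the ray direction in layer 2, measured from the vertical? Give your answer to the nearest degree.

Ray parameter p = sin 5.4° / 400 = 2.3527e-04 s/m.
sin θ_2 = p·V_2 = 2.3527e-04 × 502 = 0.1181.
θ_2 = 6.78° from the vertical.

7°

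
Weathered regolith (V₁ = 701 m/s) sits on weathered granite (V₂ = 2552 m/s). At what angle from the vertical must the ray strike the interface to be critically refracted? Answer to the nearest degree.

16°

At critical incidence the refracted ray runs along the interface (θ₂ = 90°), so sin θ_c = V₁/V₂.
θ_c = arcsin(701/2552) = arcsin 0.2747 = 15.94°.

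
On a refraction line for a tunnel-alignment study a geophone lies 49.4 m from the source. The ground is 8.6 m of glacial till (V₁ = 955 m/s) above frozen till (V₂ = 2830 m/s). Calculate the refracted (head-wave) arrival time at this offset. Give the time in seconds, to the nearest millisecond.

0.034 s

t = x/V₂ + 2h·√(V₂²−V₁²)/(V₁V₂).
√(V₂²−V₁²) = √(2830²−955²) = 2664.0 m/s; delay term = 2·8.6·2664.0/(955·2830) = 0.01695 s.
t = 49.4/2830 + 0.01695 = 0.03441 s.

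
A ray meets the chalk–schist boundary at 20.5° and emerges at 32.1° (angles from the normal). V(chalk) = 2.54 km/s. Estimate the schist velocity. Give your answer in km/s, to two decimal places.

3.85 km/s

sin 20.5° = 0.3502; sin 32.1° = 0.5314.
V₂ = V₁·(sin θ₂/sin θ₁) = 2.54·(0.5314/0.3502) = 3.85 km/s.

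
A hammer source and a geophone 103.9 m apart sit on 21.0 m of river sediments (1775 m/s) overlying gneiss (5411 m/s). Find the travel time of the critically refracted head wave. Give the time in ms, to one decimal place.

θ_c = arcsin(V₁/V₂) = arcsin(1775/5411) = 19.15°, cos θ_c = 0.9447.
Intercept time tᵢ = 2h cos θ_c / V₁ = 2·21.0·0.9447/1775 = 0.02235 s.
t = x/V₂ + tᵢ = 103.9/5411 + 0.02235 = 0.04155 s.

41.6 ms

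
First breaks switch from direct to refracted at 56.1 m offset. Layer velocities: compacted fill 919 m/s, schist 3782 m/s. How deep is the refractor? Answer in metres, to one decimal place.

x_cross = 2h·√((V₂+V₁)/(V₂−V₁)) → h = x_cross / (2·√((V₂+V₁)/(V₂−V₁))).
√((V₂+V₁)/(V₂−V₁)) = √((3782+919)/(3782−919)) = 1.2814.
h = 56.1 / (2·1.2814) = 21.89 m.

21.9 m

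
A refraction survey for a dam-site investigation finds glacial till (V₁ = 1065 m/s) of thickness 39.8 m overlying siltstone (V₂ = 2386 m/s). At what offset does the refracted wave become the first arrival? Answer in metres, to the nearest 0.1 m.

x_cross = 2h·√((V₂+V₁)/(V₂−V₁)).
(V₂+V₁)/(V₂−V₁) = (2386+1065)/(2386−1065) = 2.6124; √ = 1.6163.
x_cross = 2·39.8·1.6163 = 128.66 m.

128.7 m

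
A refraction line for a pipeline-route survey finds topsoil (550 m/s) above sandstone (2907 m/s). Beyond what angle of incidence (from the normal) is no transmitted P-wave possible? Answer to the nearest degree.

Critical incidence: sin θ_c = V₁/V₂ = 550/2907 = 0.1892.
θ_c = arcsin 0.1892 = 10.91°.

11°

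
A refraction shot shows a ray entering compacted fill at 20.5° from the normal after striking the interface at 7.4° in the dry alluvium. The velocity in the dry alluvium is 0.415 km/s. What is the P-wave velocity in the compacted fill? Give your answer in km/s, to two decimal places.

sin 7.4° = 0.1288; sin 20.5° = 0.3502.
V₂ = V₁·(sin θ₂/sin θ₁) = 0.415·(0.3502/0.1288) = 1.13 km/s.

1.13 km/s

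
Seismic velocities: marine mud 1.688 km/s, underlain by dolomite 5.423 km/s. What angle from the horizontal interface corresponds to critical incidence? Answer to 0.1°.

71.9°

At critical incidence the refracted ray runs along the interface (θ₂ = 90°), so sin θ_c = V₁/V₂.
θ_c = arcsin(1.688/5.423) = arcsin 0.3113 = 18.14°.
Measured from the interface: 90° − 18.14° = 71.86°.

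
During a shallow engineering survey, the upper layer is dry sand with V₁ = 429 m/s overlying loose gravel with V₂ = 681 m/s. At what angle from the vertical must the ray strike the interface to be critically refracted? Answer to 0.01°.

39.05°

Critical incidence: sin θ_c = V₁/V₂ = 429/681 = 0.6300.
θ_c = arcsin 0.6300 = 39.05°.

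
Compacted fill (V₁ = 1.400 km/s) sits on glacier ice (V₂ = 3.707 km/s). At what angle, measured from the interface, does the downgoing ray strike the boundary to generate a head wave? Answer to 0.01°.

Critical incidence: sin θ_c = V₁/V₂ = 1.400/3.707 = 0.3777.
θ_c = arcsin 0.3777 = 22.19°.
Measured from the interface: 90° − 22.19° = 67.81°.

67.81°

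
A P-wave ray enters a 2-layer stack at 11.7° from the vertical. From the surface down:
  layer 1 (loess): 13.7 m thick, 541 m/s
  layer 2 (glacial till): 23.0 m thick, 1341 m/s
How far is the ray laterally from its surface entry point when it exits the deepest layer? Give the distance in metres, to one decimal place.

Apply Snell's law at each interface; in layer i the horizontal offset is hᵢ·tan θᵢ.
Layer 1: θ = 11.70°; offset = 13.7·tan 11.70° = 2.837 m.
Layer 2: sin θ = 1341·sin 11.7°/541 = 0.5027, θ = 30.18°; offset = 23.0·tan 30.18° = 13.373 m.
Summing the layer offsets gives 16.211 m.

16.2 m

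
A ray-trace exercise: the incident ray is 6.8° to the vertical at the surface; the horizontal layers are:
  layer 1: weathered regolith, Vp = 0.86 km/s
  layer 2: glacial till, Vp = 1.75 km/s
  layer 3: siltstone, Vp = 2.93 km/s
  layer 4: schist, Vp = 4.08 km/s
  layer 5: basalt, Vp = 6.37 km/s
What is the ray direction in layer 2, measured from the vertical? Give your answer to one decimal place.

Ray parameter p = sin 6.8° / 0.86 = 1.3768e-01 s/km.
sin θ_2 = p·V_2 = 1.3768e-01 × 1.75 = 0.2409.
θ_2 = arcsin 0.2409 = 13.94°.

13.9°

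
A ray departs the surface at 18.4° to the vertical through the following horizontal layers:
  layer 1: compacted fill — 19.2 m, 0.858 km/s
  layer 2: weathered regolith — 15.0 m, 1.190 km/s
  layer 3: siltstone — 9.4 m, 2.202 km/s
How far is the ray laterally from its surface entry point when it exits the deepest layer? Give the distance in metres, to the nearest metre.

27 m

p = sin θ₁/V₁ = sin 18.4°/0.858 = 3.6789e-01 s/km is conserved through the stack.
Layer 1: θ = 18.40°; offset = 19.2·tan 18.40° = 6.387 m.
Layer 2: sin θ = p·1.190 = 0.4378 → θ = 25.96°; offset = 15.0·tan 25.96° = 7.304 m.
Layer 3: sin θ = p·2.202 = 0.8101 → θ = 54.10°; offset = 9.4·tan 54.10° = 12.988 m.
Summing the layer offsets gives 26.679 m.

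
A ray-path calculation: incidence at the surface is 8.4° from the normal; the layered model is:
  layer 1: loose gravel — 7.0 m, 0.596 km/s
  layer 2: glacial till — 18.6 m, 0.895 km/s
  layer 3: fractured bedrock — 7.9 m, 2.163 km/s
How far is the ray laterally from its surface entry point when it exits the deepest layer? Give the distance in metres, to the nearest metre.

p = sin θ₁/V₁ = sin 8.4°/0.596 = 2.4511e-01 s/km is conserved through the stack.
Layer 1: θ = 8.40°; offset = 7.0·tan 8.40° = 1.034 m.
Layer 2: sin θ = p·0.895 = 0.2194 → θ = 12.67°; offset = 18.6·tan 12.67° = 4.182 m.
Layer 3: sin θ = p·2.163 = 0.5302 → θ = 32.02°; offset = 7.9·tan 32.02° = 4.940 m.
Σ offsets = 10.155 m.

10 m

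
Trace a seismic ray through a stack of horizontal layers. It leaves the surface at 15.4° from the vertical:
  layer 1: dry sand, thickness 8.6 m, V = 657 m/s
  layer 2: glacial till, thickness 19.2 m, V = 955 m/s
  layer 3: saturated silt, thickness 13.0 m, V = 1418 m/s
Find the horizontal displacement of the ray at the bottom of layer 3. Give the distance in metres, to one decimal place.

Ray parameter p = sin 15.4° / 657 m/s = 4.0420e-04 s/m.
Layer 1: θ = 15.40°; offset = 8.6·tan 15.40° = 2.369 m.
Layer 2: sin θ = p·955 = 0.3860 → θ = 22.71°; offset = 19.2·tan 22.71° = 8.034 m.
Layer 3: sin θ = p·1418 = 0.5731 → θ = 34.97°; offset = 13.0·tan 34.97° = 9.093 m.
Summing the layer offsets gives 19.495 m.

19.5 m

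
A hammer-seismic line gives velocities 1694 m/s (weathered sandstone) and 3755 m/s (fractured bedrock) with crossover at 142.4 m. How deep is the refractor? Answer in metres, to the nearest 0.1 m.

x_cross = 2h·√((V₂+V₁)/(V₂−V₁)) → h = x_cross / (2·√((V₂+V₁)/(V₂−V₁))).
√((V₂+V₁)/(V₂−V₁)) = √((3755+1694)/(3755−1694)) = 1.6260.
h = 142.4 / (2·1.6260) = 43.79 m.

43.8 m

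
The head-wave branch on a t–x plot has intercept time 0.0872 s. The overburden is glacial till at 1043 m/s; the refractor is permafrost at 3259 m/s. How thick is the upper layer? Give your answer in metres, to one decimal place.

48.0 m

θ_c = arcsin(1043/3259) = 18.67°; cos θ_c = 0.9474.
tᵢ = 2h cos θ_c/V₁ ⇒ h = tᵢ·V₁/(2 cos θ_c) = 0.0872·1043/(2·0.9474) = 48.00 m.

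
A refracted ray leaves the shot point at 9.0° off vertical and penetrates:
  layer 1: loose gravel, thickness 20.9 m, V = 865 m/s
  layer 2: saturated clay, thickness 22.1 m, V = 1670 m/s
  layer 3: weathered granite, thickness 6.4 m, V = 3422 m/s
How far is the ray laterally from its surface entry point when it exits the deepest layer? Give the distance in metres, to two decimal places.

Ray parameter p = sin 9.0° / 865 m/s = 1.8085e-04 s/m.
Layer 1: θ = 9.00°; offset = 20.9·tan 9.00° = 3.3102 m.
Layer 2: sin θ = p·1670 = 0.3020 → θ = 17.58°; offset = 22.1·tan 17.58° = 7.0016 m.
Layer 3: sin θ = p·3422 = 0.6189 → θ = 38.23°; offset = 6.4·tan 38.23° = 5.0423 m.
Summing the layer offsets gives 15.3541 m.

15.35 m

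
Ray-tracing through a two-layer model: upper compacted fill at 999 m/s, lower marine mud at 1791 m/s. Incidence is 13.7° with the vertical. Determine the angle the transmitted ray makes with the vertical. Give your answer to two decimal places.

sin θ₁/V₁ = sin θ₂/V₂ ⇒ sin θ₂ = 1791·sin 13.7°/999 = 1791·0.2368/999 = 0.4246.
θ₂ = arcsin 0.4246 = 25.13° from the normal.

25.13°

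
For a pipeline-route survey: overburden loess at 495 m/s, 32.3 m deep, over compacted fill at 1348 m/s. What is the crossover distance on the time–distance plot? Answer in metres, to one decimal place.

x_cross = 2h·√((V₂+V₁)/(V₂−V₁)).
(V₂+V₁)/(V₂−V₁) = (1348+495)/(1348−495) = 2.1606; √ = 1.4699.
x_cross = 2·32.3·1.4699 = 94.96 m.

95.0 m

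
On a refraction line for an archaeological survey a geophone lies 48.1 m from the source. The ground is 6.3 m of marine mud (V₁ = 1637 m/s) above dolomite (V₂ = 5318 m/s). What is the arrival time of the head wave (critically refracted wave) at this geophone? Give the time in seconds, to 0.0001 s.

θ_c = arcsin(V₁/V₂) = arcsin(1637/5318) = 17.93°, cos θ_c = 0.9514.
Intercept time tᵢ = 2h cos θ_c / V₁ = 2·6.3·0.9514/1637 = 0.00732 s.
t = x/V₂ + tᵢ = 48.1/5318 + 0.00732 = 0.01637 s.

0.0164 s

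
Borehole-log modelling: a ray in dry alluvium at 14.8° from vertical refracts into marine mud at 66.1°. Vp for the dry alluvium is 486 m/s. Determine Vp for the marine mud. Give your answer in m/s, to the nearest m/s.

1739 m/s

Snell's law: sin 14.8°/V₁ = sin 66.1°/V₂.
V₂ = V₁·sin 66.1°/sin 14.8° = 486 × 3.5791 = 1739.42 m/s.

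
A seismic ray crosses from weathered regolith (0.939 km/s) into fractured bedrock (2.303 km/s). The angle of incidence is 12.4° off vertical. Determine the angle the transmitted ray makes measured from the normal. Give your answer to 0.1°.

31.8°

Snell's law: sin θ₂ = (V₂/V₁)·sin θ₁ = (2.303/0.939)·sin 12.4° = 0.5267.
θ₂ = arcsin 0.5267 = 31.78° from the normal.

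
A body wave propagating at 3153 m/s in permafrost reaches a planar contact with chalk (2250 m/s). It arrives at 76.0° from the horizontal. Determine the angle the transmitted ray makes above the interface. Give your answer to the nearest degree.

80°

Angle from the normal: 90° − 76.0° = 14.0°.
Snell's law: sin θ₂ = (V₂/V₁)·sin θ₁ = (2250/3153)·sin 14.0° = 0.1726.
θ₂ = sin⁻¹(0.1726) = 9.94° (from vertical).
From the interface: 90° − 9.94° = 80.06°.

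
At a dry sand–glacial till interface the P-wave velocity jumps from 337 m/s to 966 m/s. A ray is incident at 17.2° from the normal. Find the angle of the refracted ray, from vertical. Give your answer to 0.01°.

57.96°

sin θ₁/V₁ = sin θ₂/V₂ ⇒ sin θ₂ = 966·sin 17.2°/337 = 966·0.2957/337 = 0.8476.
θ₂ = sin⁻¹(0.8476) = 57.96° (from vertical).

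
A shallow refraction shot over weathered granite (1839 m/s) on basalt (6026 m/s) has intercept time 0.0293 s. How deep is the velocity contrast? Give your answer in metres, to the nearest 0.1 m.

h = tᵢ·V₁·V₂ / (2·√(V₂²−V₁²)).
√(V₂²−V₁²) = √(6026² − 1839²) = 5738.5 m/s.
h = 0.0293 s × 1839 × 6026 / (2 × 5738.5) = 28.29 m.

28.3 m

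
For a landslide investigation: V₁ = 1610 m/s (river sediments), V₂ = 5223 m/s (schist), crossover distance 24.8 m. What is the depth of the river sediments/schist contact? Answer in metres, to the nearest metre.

x_cross = 2h·√((V₂+V₁)/(V₂−V₁)) → h = x_cross / (2·√((V₂+V₁)/(V₂−V₁))).
√((V₂+V₁)/(V₂−V₁)) = √((5223+1610)/(5223−1610)) = 1.3752.
h = 24.8 / (2·1.3752) = 9.02 m.

9 m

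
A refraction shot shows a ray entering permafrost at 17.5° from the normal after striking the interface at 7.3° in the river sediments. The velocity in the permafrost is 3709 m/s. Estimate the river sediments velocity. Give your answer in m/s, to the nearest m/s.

1567 m/s

Snell's law: sin 7.3°/V₁ = sin 17.5°/V₂.
V₁ = V₂·sin 7.3°/sin 17.5° = 3709 × 0.4226 = 1567.25 m/s.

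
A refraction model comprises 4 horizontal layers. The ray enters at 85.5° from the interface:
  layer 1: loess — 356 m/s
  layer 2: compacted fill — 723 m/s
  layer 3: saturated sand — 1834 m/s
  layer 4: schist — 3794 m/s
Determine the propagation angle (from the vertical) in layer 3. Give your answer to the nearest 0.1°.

From the normal: θ₁ = 90° − 85.5° = 4.5°.
Snell's law across each interface conserves sin θ / V, so sin θ_3 = V_3·sin θ₁/V₁.
sin θ_3 = 1834 × sin 4.5° / 356 = 0.4042.
θ_3 = 23.84° from the vertical.

23.8°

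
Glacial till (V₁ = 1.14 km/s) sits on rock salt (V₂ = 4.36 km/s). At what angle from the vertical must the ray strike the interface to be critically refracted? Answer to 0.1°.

Critical incidence: sin θ_c = V₁/V₂ = 1.14/4.36 = 0.2615.
θ_c = arcsin 0.2615 = 15.16°.

15.2°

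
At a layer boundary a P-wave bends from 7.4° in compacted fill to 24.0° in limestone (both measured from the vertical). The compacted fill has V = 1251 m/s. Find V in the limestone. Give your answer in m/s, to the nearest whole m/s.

sin 7.4° = 0.1288; sin 24.0° = 0.4067.
V₂ = V₁·(sin θ₂/sin θ₁) = 1251·(0.4067/0.1288) = 3950.66 m/s.

3951 m/s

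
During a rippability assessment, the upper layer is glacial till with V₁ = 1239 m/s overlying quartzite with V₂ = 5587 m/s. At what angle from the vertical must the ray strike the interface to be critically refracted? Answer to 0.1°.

At critical incidence the refracted ray runs along the interface (θ₂ = 90°), so sin θ_c = V₁/V₂.
θ_c = arcsin(1239/5587) = arcsin 0.2218 = 12.81°.

12.8°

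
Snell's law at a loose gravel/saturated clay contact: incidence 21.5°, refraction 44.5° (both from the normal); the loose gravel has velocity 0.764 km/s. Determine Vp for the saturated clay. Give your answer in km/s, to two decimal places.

1.46 km/s

Snell's law: sin 21.5°/V₁ = sin 44.5°/V₂.
V₂ = V₁·sin 44.5°/sin 21.5° = 0.764 × 1.9124 = 1.46 km/s.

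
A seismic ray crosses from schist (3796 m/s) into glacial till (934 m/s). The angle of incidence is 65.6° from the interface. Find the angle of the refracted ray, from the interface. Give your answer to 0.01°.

84.17°

Convert to the normal: θ₁ = 90° − 65.6° = 24.4°.
Snell's law: sin θ₂ = (V₂/V₁)·sin θ₁ = (934/3796)·sin 24.4° = 0.1016.
θ₂ = arcsin 0.1016 = 5.83° from the normal.
From the interface: 90° − 5.83° = 84.17°.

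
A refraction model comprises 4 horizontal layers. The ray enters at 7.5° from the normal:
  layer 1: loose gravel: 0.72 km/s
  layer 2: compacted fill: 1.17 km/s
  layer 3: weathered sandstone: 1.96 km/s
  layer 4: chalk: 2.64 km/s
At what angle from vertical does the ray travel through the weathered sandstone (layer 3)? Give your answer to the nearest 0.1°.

Ray parameter p = sin 7.5° / 0.72 = 1.8129e-01 s/km.
sin θ_3 = p·V_3 = 1.8129e-01 × 1.96 = 0.3553.
θ_3 = 20.81° from the vertical.

20.8°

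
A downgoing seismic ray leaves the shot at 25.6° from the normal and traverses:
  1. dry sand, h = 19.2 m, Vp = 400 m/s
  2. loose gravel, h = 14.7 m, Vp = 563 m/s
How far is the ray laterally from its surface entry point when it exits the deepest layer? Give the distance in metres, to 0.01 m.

Ray parameter p = sin 25.6° / 400 m/s = 1.0802e-03 s/m.
Layer 1: θ = 25.60°; offset = 19.2·tan 25.60° = 9.1991 m.
Layer 2: sin θ = p·563 = 0.6082 → θ = 37.46°; offset = 14.7·tan 37.46° = 11.2620 m.
Summing the layer offsets gives 20.4611 m.

20.46 m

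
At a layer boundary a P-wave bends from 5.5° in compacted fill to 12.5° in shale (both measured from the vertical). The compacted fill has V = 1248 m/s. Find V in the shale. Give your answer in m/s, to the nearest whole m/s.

2818 m/s

sin 5.5° = 0.0958; sin 12.5° = 0.2164.
V₂ = V₁·(sin θ₂/sin θ₁) = 1248·(0.2164/0.0958) = 2818.24 m/s.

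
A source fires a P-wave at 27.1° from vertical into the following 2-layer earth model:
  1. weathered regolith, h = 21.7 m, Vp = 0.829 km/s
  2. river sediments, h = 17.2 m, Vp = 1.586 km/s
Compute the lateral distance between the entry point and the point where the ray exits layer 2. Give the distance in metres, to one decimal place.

41.7 m

Ray parameter p = sin 27.1° / 0.829 km/s = 5.4951e-01 s/km.
Layer 1: θ = 27.10°; offset = 21.7·tan 27.10° = 11.104 m.
Layer 2: sin θ = p·1.586 = 0.8715 → θ = 60.64°; offset = 17.2·tan 60.64° = 30.570 m.
Summing the layer offsets gives 41.675 m.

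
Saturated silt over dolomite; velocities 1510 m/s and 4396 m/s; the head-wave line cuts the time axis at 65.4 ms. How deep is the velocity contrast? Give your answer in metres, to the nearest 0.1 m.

θ_c = arcsin(1510/4396) = 20.09°; cos θ_c = 0.9392.
tᵢ = 2h cos θ_c/V₁ ⇒ h = tᵢ·V₁/(2 cos θ_c) = 0.0654·1510/(2·0.9392) = 52.58 m.

52.6 m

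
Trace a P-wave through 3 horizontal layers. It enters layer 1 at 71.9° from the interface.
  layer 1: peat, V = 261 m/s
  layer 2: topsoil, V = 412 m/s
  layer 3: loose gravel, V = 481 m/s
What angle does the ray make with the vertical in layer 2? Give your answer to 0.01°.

From the normal: θ₁ = 90° − 71.9° = 18.1°.
Snell's law across each interface conserves sin θ / V, so sin θ_2 = V_2·sin θ₁/V₁.
sin θ_2 = 412 × sin 18.1° / 261 = 0.4904.
θ_2 = 29.37° from the vertical.

29.37°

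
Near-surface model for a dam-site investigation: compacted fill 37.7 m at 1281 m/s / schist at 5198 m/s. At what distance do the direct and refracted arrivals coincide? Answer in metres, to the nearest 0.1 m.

97.0 m

x_cross = 2h·√((V₂+V₁)/(V₂−V₁)).
(V₂+V₁)/(V₂−V₁) = (5198+1281)/(5198−1281) = 1.6541; √ = 1.2861.
x_cross = 2·37.7·1.2861 = 96.97 m.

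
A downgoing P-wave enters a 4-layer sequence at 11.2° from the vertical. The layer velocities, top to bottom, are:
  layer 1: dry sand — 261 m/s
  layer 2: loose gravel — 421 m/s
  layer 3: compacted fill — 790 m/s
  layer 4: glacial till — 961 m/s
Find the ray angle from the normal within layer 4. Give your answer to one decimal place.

45.7°

Snell's law across each interface conserves sin θ / V, so sin θ_4 = V_4·sin θ₁/V₁.
sin θ_4 = 961 × sin 11.2° / 261 = 0.7152.
θ_4 = arcsin 0.7152 = 45.66°.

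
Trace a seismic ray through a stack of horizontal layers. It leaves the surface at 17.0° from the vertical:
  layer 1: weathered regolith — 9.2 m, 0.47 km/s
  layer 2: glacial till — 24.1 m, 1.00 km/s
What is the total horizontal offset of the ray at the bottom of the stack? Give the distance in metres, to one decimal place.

22.0 m

Ray parameter p = sin 17.0° / 0.47 km/s = 6.2207e-01 s/km.
Layer 1: θ = 17.00°; offset = 9.2·tan 17.00° = 2.813 m.
Layer 2: sin θ = p·1.00 = 0.6221 → θ = 38.47°; offset = 24.1·tan 38.47° = 19.148 m.
Summing the layer offsets gives 21.960 m.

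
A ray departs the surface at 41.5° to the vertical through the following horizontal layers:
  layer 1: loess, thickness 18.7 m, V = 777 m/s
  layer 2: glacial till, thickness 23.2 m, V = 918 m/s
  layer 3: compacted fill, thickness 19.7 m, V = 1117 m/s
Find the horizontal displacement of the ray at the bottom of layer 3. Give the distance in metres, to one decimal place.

Apply Snell's law at each interface; in layer i the horizontal offset is hᵢ·tan θᵢ.
Layer 1: θ = 41.50°; offset = 18.7·tan 41.50° = 16.544 m.
Layer 2: sin θ = 918·sin 41.5°/777 = 0.7829, θ = 51.52°; offset = 23.2·tan 51.52° = 29.191 m.
Layer 3: sin θ = 1117·sin 41.5°/777 = 0.9526, θ = 72.28°; offset = 19.7·tan 72.28° = 61.664 m.
Total horizontal offset = 107.399 m.

107.4 m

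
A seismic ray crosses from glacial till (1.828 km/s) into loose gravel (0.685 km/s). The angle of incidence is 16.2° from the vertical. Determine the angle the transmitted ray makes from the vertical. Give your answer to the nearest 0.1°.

sin θ₁/V₁ = sin θ₂/V₂ ⇒ sin θ₂ = 0.685·sin 16.2°/1.828 = 0.685·0.2790/1.828 = 0.1045.
θ₂ = sin⁻¹(0.1045) = 6.00° (from vertical).

6.0°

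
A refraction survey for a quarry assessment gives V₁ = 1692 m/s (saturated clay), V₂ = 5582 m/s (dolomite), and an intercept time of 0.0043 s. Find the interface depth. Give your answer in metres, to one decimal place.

3.8 m

h = tᵢ·V₁·V₂ / (2·√(V₂²−V₁²)).
√(V₂²−V₁²) = √(5582² − 1692²) = 5319.4 m/s.
h = 0.0043 s × 1692 × 5582 / (2 × 5319.4) = 3.82 m.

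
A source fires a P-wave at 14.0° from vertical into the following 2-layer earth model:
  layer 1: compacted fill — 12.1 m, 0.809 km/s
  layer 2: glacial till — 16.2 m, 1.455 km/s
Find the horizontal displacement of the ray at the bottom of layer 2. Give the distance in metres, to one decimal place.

Ray parameter p = sin 14.0° / 0.809 km/s = 2.9904e-01 s/km.
Layer 1: θ = 14.00°; offset = 12.1·tan 14.00° = 3.017 m.
Layer 2: sin θ = p·1.455 = 0.4351 → θ = 25.79°; offset = 16.2·tan 25.79° = 7.828 m.
Summing the layer offsets gives 10.845 m.

10.8 m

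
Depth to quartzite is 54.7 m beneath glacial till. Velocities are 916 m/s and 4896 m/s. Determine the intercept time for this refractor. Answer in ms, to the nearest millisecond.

117 ms

tᵢ = 2h·√(V₂²−V₁²)/(V₁V₂).
√(V₂²−V₁²) = √(4896²−916²) = 4809.5 m/s.
tᵢ = 2·54.7·4809.5/(916·4896) = 0.11732 s.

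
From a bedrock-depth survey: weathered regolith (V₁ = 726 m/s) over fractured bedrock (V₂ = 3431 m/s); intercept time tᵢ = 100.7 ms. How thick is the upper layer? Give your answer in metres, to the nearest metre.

h = tᵢ·V₁·V₂ / (2·√(V₂²−V₁²)).
√(V₂²−V₁²) = √(3431² − 726²) = 3353.3 m/s.
h = 0.1007 s × 726 × 3431 / (2 × 3353.3) = 37.40 m.

37 m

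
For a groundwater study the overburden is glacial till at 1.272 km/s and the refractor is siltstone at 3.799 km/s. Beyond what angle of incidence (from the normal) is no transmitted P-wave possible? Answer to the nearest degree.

Critical incidence: sin θ_c = V₁/V₂ = 1.272/3.799 = 0.3348.
θ_c = arcsin 0.3348 = 19.56°.

20°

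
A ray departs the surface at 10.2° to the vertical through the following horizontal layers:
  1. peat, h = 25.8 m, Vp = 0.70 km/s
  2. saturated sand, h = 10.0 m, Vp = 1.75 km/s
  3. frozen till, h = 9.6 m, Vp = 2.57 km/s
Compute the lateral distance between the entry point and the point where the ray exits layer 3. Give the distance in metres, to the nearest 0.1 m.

Ray parameter p = sin 10.2° / 0.70 km/s = 2.5298e-01 s/km.
Layer 1: θ = 10.20°; offset = 25.8·tan 10.20° = 4.642 m.
Layer 2: sin θ = p·1.75 = 0.4427 → θ = 26.28°; offset = 10.0·tan 26.28° = 4.937 m.
Layer 3: sin θ = p·2.57 = 0.6502 → θ = 40.55°; offset = 9.6·tan 40.55° = 8.215 m.
Σ offsets = 17.794 m.

17.8 m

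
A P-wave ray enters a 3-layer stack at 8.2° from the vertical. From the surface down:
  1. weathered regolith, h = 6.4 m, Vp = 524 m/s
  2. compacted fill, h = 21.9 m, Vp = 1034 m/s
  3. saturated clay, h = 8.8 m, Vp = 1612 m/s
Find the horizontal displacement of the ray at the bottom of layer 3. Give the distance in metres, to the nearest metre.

Apply Snell's law at each interface; in layer i the horizontal offset is hᵢ·tan θᵢ.
Layer 1: θ = 8.20°; offset = 6.4·tan 8.20° = 0.922 m.
Layer 2: sin θ = 1034·sin 8.2°/524 = 0.2814, θ = 16.35°; offset = 21.9·tan 16.35° = 6.423 m.
Layer 3: sin θ = 1612·sin 8.2°/524 = 0.4388, θ = 26.03°; offset = 8.8·tan 26.03° = 4.297 m.
Total horizontal offset = 11.643 m.

12 m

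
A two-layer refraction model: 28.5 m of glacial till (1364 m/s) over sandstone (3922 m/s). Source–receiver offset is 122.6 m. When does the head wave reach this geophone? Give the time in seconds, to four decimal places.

0.0704 s

θ_c = arcsin(V₁/V₂) = arcsin(1364/3922) = 20.35°, cos θ_c = 0.9376.
Intercept time tᵢ = 2h cos θ_c / V₁ = 2·28.5·0.9376/1364 = 0.03918 s.
t = x/V₂ + tᵢ = 122.6/3922 + 0.03918 = 0.07044 s.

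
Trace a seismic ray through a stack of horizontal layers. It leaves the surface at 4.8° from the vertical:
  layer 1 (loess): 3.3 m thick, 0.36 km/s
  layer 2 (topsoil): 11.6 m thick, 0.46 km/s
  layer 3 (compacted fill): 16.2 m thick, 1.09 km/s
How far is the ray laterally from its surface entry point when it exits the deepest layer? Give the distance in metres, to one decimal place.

Apply Snell's law at each interface; in layer i the horizontal offset is hᵢ·tan θᵢ.
Layer 1: θ = 4.80°; offset = 3.3·tan 4.80° = 0.277 m.
Layer 2: sin θ = 0.46·sin 4.8°/0.36 = 0.1069, θ = 6.14°; offset = 11.6·tan 6.14° = 1.247 m.
Layer 3: sin θ = 1.09·sin 4.8°/0.36 = 0.2534, θ = 14.68°; offset = 16.2·tan 14.68° = 4.243 m.
Total horizontal offset = 5.767 m.

5.8 m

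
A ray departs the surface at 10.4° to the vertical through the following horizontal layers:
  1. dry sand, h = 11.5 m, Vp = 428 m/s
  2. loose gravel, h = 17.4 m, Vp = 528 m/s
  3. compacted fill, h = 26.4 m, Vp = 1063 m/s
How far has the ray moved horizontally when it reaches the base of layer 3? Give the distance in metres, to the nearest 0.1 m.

19.3 m

Apply Snell's law at each interface; in layer i the horizontal offset is hᵢ·tan θᵢ.
Layer 1: θ = 10.40°; offset = 11.5·tan 10.40° = 2.111 m.
Layer 2: sin θ = 528·sin 10.4°/428 = 0.2227, θ = 12.87°; offset = 17.4·tan 12.87° = 3.975 m.
Layer 3: sin θ = 1063·sin 10.4°/428 = 0.4483, θ = 26.64°; offset = 26.4·tan 26.64° = 13.242 m.
Summing the layer offsets gives 19.327 m.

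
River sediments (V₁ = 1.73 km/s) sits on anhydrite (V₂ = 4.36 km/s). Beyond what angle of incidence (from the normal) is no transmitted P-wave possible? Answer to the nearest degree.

23°

Critical incidence: sin θ_c = V₁/V₂ = 1.73/4.36 = 0.3968.
θ_c = arcsin 0.3968 = 23.38°.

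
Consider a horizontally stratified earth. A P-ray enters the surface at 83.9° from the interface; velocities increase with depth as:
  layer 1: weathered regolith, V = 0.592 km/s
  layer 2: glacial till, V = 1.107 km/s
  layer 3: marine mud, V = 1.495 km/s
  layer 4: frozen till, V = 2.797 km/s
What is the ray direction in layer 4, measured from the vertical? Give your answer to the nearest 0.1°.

30.1°

From the normal: θ₁ = 90° − 83.9° = 6.1°.
Snell's law across each interface conserves sin θ / V, so sin θ_4 = V_4·sin θ₁/V₁.
sin θ_4 = 2.797 × sin 6.1° / 0.592 = 0.5021.
θ_4 = arcsin 0.5021 = 30.14°.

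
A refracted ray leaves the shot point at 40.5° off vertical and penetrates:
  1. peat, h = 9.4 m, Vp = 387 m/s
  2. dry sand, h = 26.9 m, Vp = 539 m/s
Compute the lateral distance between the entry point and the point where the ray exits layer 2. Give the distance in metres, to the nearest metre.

65 m

Apply Snell's law at each interface; in layer i the horizontal offset is hᵢ·tan θᵢ.
Layer 1: θ = 40.50°; offset = 9.4·tan 40.50° = 8.028 m.
Layer 2: sin θ = 539·sin 40.5°/387 = 0.9045, θ = 64.76°; offset = 26.9·tan 64.76° = 57.062 m.
Summing the layer offsets gives 65.090 m.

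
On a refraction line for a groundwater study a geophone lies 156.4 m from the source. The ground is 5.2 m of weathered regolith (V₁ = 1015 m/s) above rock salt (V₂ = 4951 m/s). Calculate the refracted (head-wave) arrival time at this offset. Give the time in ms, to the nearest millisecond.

42 ms

θ_c = arcsin(V₁/V₂) = arcsin(1015/4951) = 11.83°, cos θ_c = 0.9788.
Intercept time tᵢ = 2h cos θ_c / V₁ = 2·5.2·0.9788/1015 = 0.01003 s.
t = x/V₂ + tᵢ = 156.4/4951 + 0.01003 = 0.04162 s.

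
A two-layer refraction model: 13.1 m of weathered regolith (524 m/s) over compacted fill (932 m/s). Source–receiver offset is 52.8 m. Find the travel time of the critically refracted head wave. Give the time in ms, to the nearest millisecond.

98 ms

θ_c = arcsin(V₁/V₂) = arcsin(524/932) = 34.21°, cos θ_c = 0.8270.
Intercept time tᵢ = 2h cos θ_c / V₁ = 2·13.1·0.8270/524 = 0.04135 s.
t = x/V₂ + tᵢ = 52.8/932 + 0.04135 = 0.09800 s.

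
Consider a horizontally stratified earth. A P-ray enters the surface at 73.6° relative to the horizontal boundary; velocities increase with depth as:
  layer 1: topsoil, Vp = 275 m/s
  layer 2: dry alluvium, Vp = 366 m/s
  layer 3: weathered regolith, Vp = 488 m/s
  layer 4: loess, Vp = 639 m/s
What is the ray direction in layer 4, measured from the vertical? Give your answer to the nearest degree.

From the normal: θ₁ = 90° − 73.6° = 16.4°.
Snell's law across each interface conserves sin θ / V, so sin θ_4 = V_4·sin θ₁/V₁.
sin θ_4 = 639 × sin 16.4° / 275 = 0.6561.
θ_4 = arcsin 0.6561 = 41.00°.

41°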